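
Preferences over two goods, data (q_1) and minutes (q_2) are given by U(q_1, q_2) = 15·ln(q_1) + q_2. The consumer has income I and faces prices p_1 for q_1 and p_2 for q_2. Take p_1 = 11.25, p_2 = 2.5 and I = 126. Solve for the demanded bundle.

MU_q_1 = 15/q_1, MU_q_2 = 1. Tangency: 15/q_1 = p_1/p_2.
So q_1*(p_1,p_2) = 15·p_2/p_1, independent of income; and q_2* = (I − 15·p_2)/p_2.
At the given prices: q_1* = 15·2.5/11.25 = 3.3333, and q_2* = 35.4.

q_1* = 3.3333, q_2* = 35.4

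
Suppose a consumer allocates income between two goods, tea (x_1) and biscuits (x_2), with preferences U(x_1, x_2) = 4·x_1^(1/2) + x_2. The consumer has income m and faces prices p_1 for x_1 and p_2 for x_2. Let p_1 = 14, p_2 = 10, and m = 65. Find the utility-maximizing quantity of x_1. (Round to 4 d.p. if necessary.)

Set MRS = p_1/p_2: 2·x_1^(−1/2) = p_1/p_2.
Thus x_1* = (2·p_2/p_1)² — independent of m — with the rest of income spent on x_2.
Plugging in: x_1* = (2·10/14)² = 2.0408.

x_1* = 2.0408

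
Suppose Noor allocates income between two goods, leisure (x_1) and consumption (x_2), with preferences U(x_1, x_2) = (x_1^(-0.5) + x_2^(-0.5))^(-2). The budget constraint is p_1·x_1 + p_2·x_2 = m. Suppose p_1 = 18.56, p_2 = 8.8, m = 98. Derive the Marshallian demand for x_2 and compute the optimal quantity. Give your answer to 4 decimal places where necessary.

x_2* = 4.8792

From the CES first-order condition, (x_2/x_1)^(1.5) = p_1/p_2.
Hence x_2/x_1 = (p_1/p_2)^(1/(1.5)), i.e. raised to the 2/3 power.
Substitute x_2 = (x_2/x_1)·x_1 into the budget: x_1* = m/(p_1 + p_2·(x_2/x_1)).
Numerically x_2/x_1 = 1.644612, so x_1* = 98/(18.56 + 8.8·1.644612) = 2.9668 and x_2* = 1.644612·2.9668 = 4.8792.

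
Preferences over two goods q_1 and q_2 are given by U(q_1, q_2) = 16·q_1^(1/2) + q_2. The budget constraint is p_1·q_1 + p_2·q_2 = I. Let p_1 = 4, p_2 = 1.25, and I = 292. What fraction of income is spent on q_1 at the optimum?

Plugging in: q_1* = (8·1.25/4)² = 6.25, q_2* = 213.6.
Expenditure on q_1: 4·6.25 = 25; share = 0.0856.

share on q_1 = 0.0856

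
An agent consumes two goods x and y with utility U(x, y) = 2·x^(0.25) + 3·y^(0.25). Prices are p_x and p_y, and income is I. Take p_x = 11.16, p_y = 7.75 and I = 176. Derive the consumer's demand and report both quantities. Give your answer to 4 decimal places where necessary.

MRS = MU_x/MU_y = (2/3)·(y/x)^(0.75). Set equal to p_x/p_y.
Solve for the ratio: y/x = [(3/2)·p_x/p_y]^(4/3).
With the ratio pinned down, the budget gives x* = I/(p_x + p_y·(y/x)) and y* = (y/x)·x*.
Numerically y/x = 2.792147, so x* = 176/(11.16 + 7.75·2.792147) = 5.366 and y* = 2.792147·5.366 = 14.9826.

x* = 5.366, y* = 14.9826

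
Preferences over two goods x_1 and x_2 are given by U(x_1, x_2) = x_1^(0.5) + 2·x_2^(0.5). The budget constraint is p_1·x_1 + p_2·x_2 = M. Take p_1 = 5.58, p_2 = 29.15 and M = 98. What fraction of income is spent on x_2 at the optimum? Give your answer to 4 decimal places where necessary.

Numerically x_2/x_1 = 0.146572, so x_1* = 98/(5.58 + 29.15·0.146572) = 9.9466 and x_2* = 0.146572·9.9466 = 1.4579.
Expenditure on x_2: 29.15·1.4579 = 42.4978; share = 0.4337.

share on x_2 = 0.4337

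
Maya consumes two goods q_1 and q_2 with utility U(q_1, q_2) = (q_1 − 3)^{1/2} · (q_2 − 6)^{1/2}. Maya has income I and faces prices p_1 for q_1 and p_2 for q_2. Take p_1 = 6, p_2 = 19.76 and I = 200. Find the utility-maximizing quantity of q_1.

MRS = (q_2−6)/(q_1−3). Tangency with p_1/p_2 gives q_2−6 = (p_1/p_2)·(q_1−3).
After buying the subsistence bundle (3, 6), a share 0.5 of the remaining income goes to q_1: q_1* = 3 + 0.5·(I − 3p_1 − 6p_2)/p_1.
Discretionary income = 200 − 3·6 − 6·19.76 = 63.44; q_1* = 3 + 0.5·63.44/6 = 8.2867.

q_1* = 8.2867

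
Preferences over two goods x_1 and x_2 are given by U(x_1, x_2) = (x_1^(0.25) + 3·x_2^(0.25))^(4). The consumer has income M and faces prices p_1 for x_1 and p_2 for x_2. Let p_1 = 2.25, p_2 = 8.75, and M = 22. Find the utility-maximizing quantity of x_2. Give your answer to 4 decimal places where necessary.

From the CES first-order condition, (1/3)·(x_2/x_1)^(0.75) = p_1/p_2.
Hence x_2/x_1 = (3·p_1/p_2)^(1/(0.75)), i.e. raised to the 4/3 power.
Substitute x_2 = (x_2/x_1)·x_1 into the budget: x_1* = M/(p_1 + p_2·(x_2/x_1)).
Numerically x_2/x_1 = 0.707502, so x_1* = 22/(2.25 + 8.75·0.707502) = 2.6064 and x_2* = 0.707502·2.6064 = 1.8441.

x_2* = 1.8441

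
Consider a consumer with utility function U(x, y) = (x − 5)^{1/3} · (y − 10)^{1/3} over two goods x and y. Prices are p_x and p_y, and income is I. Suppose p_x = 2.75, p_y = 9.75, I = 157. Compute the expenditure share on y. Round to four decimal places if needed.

share on y = 0.7667

Discretionary income = 157 − 5·2.75 − 10·9.75 = 45.75; x* = 5 + 0.5·45.75/2.75 = 13.3182; y* = 10 + 0.5·45.75/9.75 = 12.3462.
Expenditure on y: 9.75·12.3462 = 120.375; share = 0.7667.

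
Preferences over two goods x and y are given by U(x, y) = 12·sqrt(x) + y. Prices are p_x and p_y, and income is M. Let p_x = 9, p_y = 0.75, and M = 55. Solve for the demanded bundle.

x* = 0.25, y* = 70.3333

Set MRS = p_x/p_y: 6·x^(−1/2) = p_x/p_y.
Solve: √x = 6·p_y/p_x, so x*(p_x,p_y) = (6·p_y/p_x)², and y* = (M − p_x·x*)/p_y.
Plugging in: x* = (6·0.75/9)² = 0.25, y* = 70.3333.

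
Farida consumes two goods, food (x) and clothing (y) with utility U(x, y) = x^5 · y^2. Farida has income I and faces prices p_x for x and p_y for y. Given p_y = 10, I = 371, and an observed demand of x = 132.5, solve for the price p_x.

p_x = 2

Tangency: MRS = (5/2)·y/x = p_x/p_y.
So 5·p_y·y = 2·p_x·x; combined with the budget, a share 5/7 of income goes to x.
Demand: x*(p_x,p_y,I) = 5/7·I/p_x and y* = 2/7·I/p_y.
Set x* = 132.5 in the demand function and solve for p_x: p_x = 2.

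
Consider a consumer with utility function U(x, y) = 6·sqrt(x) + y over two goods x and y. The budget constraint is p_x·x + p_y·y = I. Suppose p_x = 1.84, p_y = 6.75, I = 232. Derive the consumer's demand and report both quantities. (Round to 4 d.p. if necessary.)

Utility is quasi-linear in y; the FOC for x is 3/√x = p_x/p_y.
Thus x* = (3·p_y/p_x)² — independent of I — with the rest of income spent on y.
Plugging in: x* = (3·6.75/1.84)² = 121.1196, y* = 1.3541.

x* = 121.1196, y* = 1.3541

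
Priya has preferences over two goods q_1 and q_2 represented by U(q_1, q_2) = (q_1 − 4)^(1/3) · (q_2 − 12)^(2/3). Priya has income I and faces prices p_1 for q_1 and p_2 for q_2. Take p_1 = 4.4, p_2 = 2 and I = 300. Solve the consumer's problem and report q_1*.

This is Cobb-Douglas in (q_1−4, q_2−12): tangency gives 1/3·p_2·(q_2−12) = 2/3·p_1·(q_1−4).
Substituting into the budget: q_1* = 4 + 1/3·(I − 4·p_1 − 12·p_2)/p_1, and q_2* = 12 + 2/3·(…)/p_2.
Discretionary income = 300 − 4·4.4 − 12·2 = 258.4; q_1* = 4 + 1/3·258.4/4.4 = 23.5758.

q_1* = 23.5758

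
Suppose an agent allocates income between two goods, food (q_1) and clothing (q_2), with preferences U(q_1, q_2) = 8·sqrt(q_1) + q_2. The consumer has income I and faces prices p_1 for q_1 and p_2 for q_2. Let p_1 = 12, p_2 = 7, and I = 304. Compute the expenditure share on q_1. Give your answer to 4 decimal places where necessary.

Utility is quasi-linear in q_2; the FOC for q_1 is 4/√q_1 = p_1/p_2.
Thus q_1* = (4·p_2/p_1)² — independent of I — with the rest of income spent on q_2.
Plugging in: q_1* = (4·7/12)² = 5.4444, q_2* = 34.0952.
Expenditure on q_1: 12·5.4444 = 65.3333; share = 0.2149.

share on q_1 = 0.2149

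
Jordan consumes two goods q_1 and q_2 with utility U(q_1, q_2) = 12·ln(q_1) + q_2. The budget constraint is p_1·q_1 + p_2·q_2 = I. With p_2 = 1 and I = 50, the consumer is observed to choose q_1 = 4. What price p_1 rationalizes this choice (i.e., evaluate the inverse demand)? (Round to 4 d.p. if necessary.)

p_1 = 3

Set MRS = p_1/p_2: (12/q_1)/1 = p_1/p_2.
So q_1*(p_1,p_2) = 12·p_2/p_1, independent of income; and q_2* = (I − 12·p_2)/p_2.
Set q_1* = 4 in the demand function and solve for p_1: p_1 = 3.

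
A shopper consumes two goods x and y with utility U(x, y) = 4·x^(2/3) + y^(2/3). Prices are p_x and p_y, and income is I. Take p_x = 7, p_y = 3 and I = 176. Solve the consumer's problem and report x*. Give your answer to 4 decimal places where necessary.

MU_x ∝ 4·x^(-1/3), MU_y ∝ y^(-1/3), so MRS = 4·(y/x)^(1/3) = p_x/p_y.
Hence y/x = ((1/4)·p_x/p_y)^(1/(1/3)), i.e. raised to the 3 power.
With the ratio pinned down, the budget gives x* = I/(p_x + p_y·(y/x)) and y* = (y/x)·x*.
Numerically y/x = 0.198495, so x* = 176/(7 + 3·0.198495) = 23.1717.

x* = 23.1717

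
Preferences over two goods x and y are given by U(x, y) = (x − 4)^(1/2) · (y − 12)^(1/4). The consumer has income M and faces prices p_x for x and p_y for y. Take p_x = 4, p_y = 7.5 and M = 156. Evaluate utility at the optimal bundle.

V = 3.5246

This is Cobb-Douglas in (x−4, y−12): tangency gives 0.5·p_y·(y−12) = 0.25·p_x·(x−4).
Substituting into the budget: x* = 4 + 2/3·(M − 4·p_x − 12·p_y)/p_x, and y* = 12 + 1/3·(…)/p_y.
Discretionary income = 156 − 4·4 − 12·7.5 = 50; x* = 4 + 2/3·50/4 = 12.3333; y* = 12 + 1/3·50/7.5 = 14.2222.
Utility at the optimum: U(12.3333, 14.2222) = 3.5246.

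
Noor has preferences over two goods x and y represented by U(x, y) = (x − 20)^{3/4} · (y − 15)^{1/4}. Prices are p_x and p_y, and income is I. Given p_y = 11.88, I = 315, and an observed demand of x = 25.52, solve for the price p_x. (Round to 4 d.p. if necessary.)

p_x = 5

MRS = 3·(y−15)/(x−20). Tangency with p_x/p_y gives y−15 = (1/3)·(p_x/p_y)·(x−20).
After buying the subsistence bundle (20, 15), a share 0.75 of the remaining income goes to x: x* = 20 + 0.75·(I − 20p_x − 15p_y)/p_x.
Set x* = 25.52 in the demand function and solve for p_x: p_x = 5.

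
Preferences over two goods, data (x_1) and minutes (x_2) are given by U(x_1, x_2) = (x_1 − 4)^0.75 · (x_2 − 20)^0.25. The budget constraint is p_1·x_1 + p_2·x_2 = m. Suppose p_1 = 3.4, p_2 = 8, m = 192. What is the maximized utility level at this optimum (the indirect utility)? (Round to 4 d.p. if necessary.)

Let x_1' = x_1−4, x_2' = x_2−20. MRS = 3·x_2'/x_1' = p_1/p_2.
Substituting into the budget: x_1* = 4 + 0.75·(m − 4·p_1 − 20·p_2)/p_1, and x_2* = 20 + 0.25·(…)/p_2.
Discretionary income = 192 − 4·3.4 − 20·8 = 18.4; x_1* = 4 + 0.75·18.4/3.4 = 8.0588; x_2* = 20 + 0.25·18.4/8 = 20.575.
Utility at the optimum: U(8.0588, 20.575) = 2.4901.

V = 2.4901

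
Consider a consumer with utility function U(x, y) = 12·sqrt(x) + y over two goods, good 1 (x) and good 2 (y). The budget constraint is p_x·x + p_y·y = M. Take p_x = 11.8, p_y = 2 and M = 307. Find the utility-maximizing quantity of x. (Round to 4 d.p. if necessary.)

MU_x = 6/√x, MU_y = 1. Tangency: 6/√x = p_x/p_y.
Solve: √x = 6·p_y/p_x, so x*(p_x,p_y) = (6·p_y/p_x)², and y* = (M − p_x·x*)/p_y.
Plugging in: x* = (6·2/11.8)² = 1.0342.

x* = 1.0342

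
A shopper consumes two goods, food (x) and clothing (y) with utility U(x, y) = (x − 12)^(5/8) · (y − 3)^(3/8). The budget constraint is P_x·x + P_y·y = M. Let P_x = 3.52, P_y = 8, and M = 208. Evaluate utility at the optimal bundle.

V = 15.2754

Substituting into the budget: x* = 12 + 0.625·(M − 12·P_x − 3·P_y)/P_x, and y* = 3 + 0.375·(…)/P_y.
Discretionary income = 208 − 12·3.52 − 3·8 = 141.76; x* = 12 + 0.625·141.76/3.52 = 37.1705; y* = 3 + 0.375·141.76/8 = 9.645.
Utility at the optimum: U(37.1705, 9.645) = 15.2754.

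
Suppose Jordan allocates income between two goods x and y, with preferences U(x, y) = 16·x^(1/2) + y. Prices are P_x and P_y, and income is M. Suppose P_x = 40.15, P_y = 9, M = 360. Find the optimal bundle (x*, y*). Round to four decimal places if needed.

x* = 3.2158, y* = 25.6538

MU_x = 8/√x, MU_y = 1. Tangency: 8/√x = P_x/P_y.
Solve: √x = 8·P_y/P_x, so x*(P_x,P_y) = (8·P_y/P_x)², and y* = (M − P_x·x*)/P_y.
Plugging in: x* = (8·9/40.15)² = 3.2158, y* = 25.6538.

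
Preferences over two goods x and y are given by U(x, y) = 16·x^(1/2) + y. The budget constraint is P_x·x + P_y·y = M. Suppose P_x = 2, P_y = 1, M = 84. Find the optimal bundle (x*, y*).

MU_x = 8/√x, MU_y = 1. Tangency: 8/√x = P_x/P_y.
Solve: √x = 8·P_y/P_x, so x*(P_x,P_y) = (8·P_y/P_x)², and y* = (M − P_x·x*)/P_y.
Plugging in: x* = (8·1/2)² = 16, y* = 52.

x* = 16, y* = 52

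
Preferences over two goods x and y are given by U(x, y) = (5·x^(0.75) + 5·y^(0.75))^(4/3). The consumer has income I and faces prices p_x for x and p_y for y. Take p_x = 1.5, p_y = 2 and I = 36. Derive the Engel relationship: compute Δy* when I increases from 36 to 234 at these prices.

Δy* = 29.3736

From the CES first-order condition, (y/x)^(0.25) = p_x/p_y.
Hence y/x = (p_x/p_y)^(1/(0.25)), i.e. raised to the 4 power.
With the ratio pinned down, the budget gives x* = I/(p_x + p_y·(y/x)) and y* = (y/x)·x*.
Numerically y/x = 0.316406, so x* = 36/(1.5 + 2·0.316406) = 16.8791 and y* = 0.316406·16.8791 = 5.3407.
At I' = 234: y* = 34.7143. Change: 34.7143 − 5.3407 = 29.3736.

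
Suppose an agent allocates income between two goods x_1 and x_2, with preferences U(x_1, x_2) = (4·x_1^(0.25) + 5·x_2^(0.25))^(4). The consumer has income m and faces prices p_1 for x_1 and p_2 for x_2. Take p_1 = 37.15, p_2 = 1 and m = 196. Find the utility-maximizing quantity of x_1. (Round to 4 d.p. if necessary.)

x_1* = 0.9605

From the CES first-order condition, (4/5)·(x_2/x_1)^(0.75) = p_1/p_2.
Hence x_2/x_1 = ((5/4)·p_1/p_2)^(1/(0.75)), i.e. raised to the 4/3 power.
Substitute x_2 = (x_2/x_1)·x_1 into the budget: x_1* = m/(p_1 + p_2·(x_2/x_1)).
Numerically x_2/x_1 = 166.913619, so x_1* = 196/(37.15 + 1·166.913619) = 0.9605.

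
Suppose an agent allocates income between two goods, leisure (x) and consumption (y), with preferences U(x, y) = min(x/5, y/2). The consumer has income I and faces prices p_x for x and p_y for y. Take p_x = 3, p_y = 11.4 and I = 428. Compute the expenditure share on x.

Leontief preferences: the optimum is at the kink where x/5 = y/2, i.e. y = (2/5)·x.
Budget: p_x·x + p_y·(2/5)·x = I, so (5·p_x + 2·p_y)·x = 5·I.
Demand: x*(p_x,p_y,I) = 5·I/(5·p_x + 2·p_y), y* = 2·I/(5·p_x + 2·p_y).
Here 5·3 + 2·11.4 = 37.8, giving x* = 56.6138 and y* = 22.6455.
Expenditure on x: 3·56.6138 = 169.8413; share = 0.3968.

share on x = 0.3968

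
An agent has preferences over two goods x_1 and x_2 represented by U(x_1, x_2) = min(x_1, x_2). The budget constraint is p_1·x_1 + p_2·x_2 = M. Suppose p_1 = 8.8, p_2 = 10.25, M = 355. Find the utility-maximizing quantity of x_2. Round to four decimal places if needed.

x_2* = 18.6352

Leontief preferences: the optimum is at the kink where x_1/1 = x_2/1, i.e. x_2 = x_1.
Budget: p_1·x_1 + p_2·x_1 = M, so (p_1 + p_2)·x_1 = M.
Demand: x_1*(p_1,p_2,M) = M/(p_1 + p_2), x_2* = M/(p_1 + p_2).
Here 8.8 + 10.25 = 19.05, giving x_2* = 18.6352.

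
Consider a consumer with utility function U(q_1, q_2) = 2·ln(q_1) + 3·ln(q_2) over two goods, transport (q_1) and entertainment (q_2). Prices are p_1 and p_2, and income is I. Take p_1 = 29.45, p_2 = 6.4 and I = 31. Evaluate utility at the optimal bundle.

V = 1.4706

Demand: q_1*(p_1,p_2,I) = 0.4·I/p_1 and q_2* = 0.6·I/p_2.
At p_1=29.45, p_2=6.4, I=31: q_1* = 0.4·31/29.45 = 0.4211, q_2* = 2.9062.
Utility at the optimum: U(0.4211, 2.9062) = 1.4706.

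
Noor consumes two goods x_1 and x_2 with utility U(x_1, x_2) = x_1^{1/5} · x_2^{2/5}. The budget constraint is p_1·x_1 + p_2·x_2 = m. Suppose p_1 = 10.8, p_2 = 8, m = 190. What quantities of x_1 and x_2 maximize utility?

x_1* = 5.8642, x_2* = 15.8333

MU_x_1/MU_x_2 = (0.2·x_2)/(0.4·x_1); tangency sets this equal to p_1/p_2.
So 0.2·p_2·x_2 = 0.4·p_1·x_1; combined with the budget, a share 1/3 of income goes to x_1.
Demand: x_1*(p_1,p_2,m) = 1/3·m/p_1 and x_2* = 2/3·m/p_2.
At p_1=10.8, p_2=8, m=190: x_1* = 1/3·190/10.8 = 5.8642, x_2* = 15.8333.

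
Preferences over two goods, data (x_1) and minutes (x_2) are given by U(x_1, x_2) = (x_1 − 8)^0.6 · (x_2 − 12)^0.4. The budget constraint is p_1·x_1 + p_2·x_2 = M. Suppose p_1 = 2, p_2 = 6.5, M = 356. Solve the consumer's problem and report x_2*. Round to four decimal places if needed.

x_2* = 28.1231

Let x_1' = x_1−8, x_2' = x_2−12. MRS = (3/2)·x_2'/x_1' = p_1/p_2.
After buying the subsistence bundle (8, 12), a share 0.6 of the remaining income goes to x_1: x_1* = 8 + 0.6·(M − 8p_1 − 12p_2)/p_1.
Discretionary income = 356 − 8·2 − 12·6.5 = 262; x_2* = 12 + 0.4·262/6.5 = 28.1231.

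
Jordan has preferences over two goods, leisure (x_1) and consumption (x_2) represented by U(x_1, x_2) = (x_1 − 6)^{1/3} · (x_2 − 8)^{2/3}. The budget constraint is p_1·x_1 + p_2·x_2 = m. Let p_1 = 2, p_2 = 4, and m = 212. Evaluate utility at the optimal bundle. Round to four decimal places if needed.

V = 28

MRS = (1/2)·(x_2−8)/(x_1−6). Tangency with p_1/p_2 gives x_2−8 = 2·(p_1/p_2)·(x_1−6).
After buying the subsistence bundle (6, 8), a share 1/3 of the remaining income goes to x_1: x_1* = 6 + 1/3·(m − 6p_1 − 8p_2)/p_1.
Discretionary income = 212 − 6·2 − 8·4 = 168; x_1* = 6 + 1/3·168/2 = 34; x_2* = 8 + 2/3·168/4 = 36.
Utility at the optimum: U(34, 36) = 28.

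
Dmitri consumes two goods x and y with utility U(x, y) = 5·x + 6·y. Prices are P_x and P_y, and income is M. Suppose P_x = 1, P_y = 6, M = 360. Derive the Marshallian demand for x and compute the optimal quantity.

x* = 360

Perfect substitutes: compare marginal utility per dollar. 5/P_x vs 6/P_y → 5 vs 1.
x gives more utility per dollar, so spend all income on x: x* = M/P_x, y* = 0.
Numerically: x* = 360, y* = 0.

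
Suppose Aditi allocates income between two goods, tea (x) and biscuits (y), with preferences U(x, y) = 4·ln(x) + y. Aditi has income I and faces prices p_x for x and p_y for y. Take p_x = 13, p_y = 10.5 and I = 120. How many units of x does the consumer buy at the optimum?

Set MRS = p_x/p_y: (4/x)/1 = p_x/p_y.
So x*(p_x,p_y) = 4·p_y/p_x, independent of income; and y* = (I − 4·p_y)/p_y.
At the given prices: x* = 4·10.5/13 = 3.2308.

x* = 3.2308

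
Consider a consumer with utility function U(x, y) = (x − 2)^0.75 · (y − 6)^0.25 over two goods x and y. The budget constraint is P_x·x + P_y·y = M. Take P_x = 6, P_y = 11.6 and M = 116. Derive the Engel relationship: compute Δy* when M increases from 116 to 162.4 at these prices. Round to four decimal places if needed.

Δy* = 1

This is Cobb-Douglas in (x−2, y−6): tangency gives 0.75·P_y·(y−6) = 0.25·P_x·(x−2).
After buying the subsistence bundle (2, 6), a share 0.75 of the remaining income goes to x: x* = 2 + 0.75·(M − 2P_x − 6P_y)/P_x.
Discretionary income = 116 − 2·6 − 6·11.6 = 34.4; y* = 6 + 0.25·34.4/11.6 = 6.7414.
At M' = 162.4: y* = 7.7414. Change: 7.7414 − 6.7414 = 1.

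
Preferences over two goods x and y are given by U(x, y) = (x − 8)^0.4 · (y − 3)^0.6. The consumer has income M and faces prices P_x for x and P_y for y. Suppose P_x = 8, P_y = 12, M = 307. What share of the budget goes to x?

This is Cobb-Douglas in (x−8, y−3): tangency gives 0.4·P_y·(y−3) = 0.6·P_x·(x−8).
After buying the subsistence bundle (8, 3), a share 0.4 of the remaining income goes to x: x* = 8 + 0.4·(M − 8P_x − 3P_y)/P_x.
Discretionary income = 307 − 8·8 − 3·12 = 207; x* = 8 + 0.4·207/8 = 18.35; y* = 3 + 0.6·207/12 = 13.35.
Expenditure on x: 8·18.35 = 146.8; share = 0.4782.

share on x = 0.4782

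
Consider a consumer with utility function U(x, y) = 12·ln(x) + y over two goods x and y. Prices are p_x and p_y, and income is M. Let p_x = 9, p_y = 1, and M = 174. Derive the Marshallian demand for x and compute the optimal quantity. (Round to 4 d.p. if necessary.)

MU_x = 12/x, MU_y = 1. Tangency: 12/x = p_x/p_y.
So x*(p_x,p_y) = 12·p_y/p_x, independent of income; and y* = (M − 12·p_y)/p_y.
At the given prices: x* = 12·1/9 = 1.3333.

x* = 1.3333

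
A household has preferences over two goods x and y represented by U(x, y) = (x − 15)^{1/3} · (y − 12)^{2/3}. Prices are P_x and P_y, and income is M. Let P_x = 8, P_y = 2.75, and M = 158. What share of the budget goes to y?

share on y = 0.23

This is Cobb-Douglas in (x−15, y−12): tangency gives 1/3·P_y·(y−12) = 2/3·P_x·(x−15).
Substituting into the budget: x* = 15 + 1/3·(M − 15·P_x − 12·P_y)/P_x, and y* = 12 + 2/3·(…)/P_y.
Discretionary income = 158 − 15·8 − 12·2.75 = 5; x* = 15 + 1/3·5/8 = 15.2083; y* = 12 + 2/3·5/2.75 = 13.2121.
Expenditure on y: 2.75·13.2121 = 36.3333; share = 0.23.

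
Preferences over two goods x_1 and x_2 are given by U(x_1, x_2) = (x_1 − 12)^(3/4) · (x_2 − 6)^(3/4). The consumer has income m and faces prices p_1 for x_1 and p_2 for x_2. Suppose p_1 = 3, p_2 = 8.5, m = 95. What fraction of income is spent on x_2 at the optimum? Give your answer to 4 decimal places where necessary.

This is Cobb-Douglas in (x_1−12, x_2−6): tangency gives 0.75·p_2·(x_2−6) = 0.75·p_1·(x_1−12).
Substituting into the budget: x_1* = 12 + 0.5·(m − 12·p_1 − 6·p_2)/p_1, and x_2* = 6 + 0.5·(…)/p_2.
Discretionary income = 95 − 12·3 − 6·8.5 = 8; x_1* = 12 + 0.5·8/3 = 13.3333; x_2* = 6 + 0.5·8/8.5 = 6.4706.
Expenditure on x_2: 8.5·6.4706 = 55; share = 0.5789.

share on x_2 = 0.5789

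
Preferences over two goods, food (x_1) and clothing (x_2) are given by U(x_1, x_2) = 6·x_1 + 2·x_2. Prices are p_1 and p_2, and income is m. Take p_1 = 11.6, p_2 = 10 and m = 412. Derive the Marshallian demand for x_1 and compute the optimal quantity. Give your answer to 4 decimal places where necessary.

Linear utility — the consumer picks whichever good has higher MU/price: 6/11.6 = 0.5172 vs 2/10 = 0.2.
x_1 gives more utility per dollar, so spend all income on x_1: x_1* = m/p_1, x_2* = 0.
Numerically: x_1* = 35.5172, x_2* = 0.

x_1* = 35.5172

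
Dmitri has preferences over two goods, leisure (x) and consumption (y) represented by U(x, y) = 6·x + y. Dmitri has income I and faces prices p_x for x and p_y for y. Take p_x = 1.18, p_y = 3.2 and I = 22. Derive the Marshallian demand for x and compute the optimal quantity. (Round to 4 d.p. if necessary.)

Linear utility — the consumer picks whichever good has higher MU/price: 6/1.18 = 5.0847 vs 1/3.2 = 0.3125.
x gives more utility per dollar, so spend all income on x: x* = I/p_x, y* = 0.
Numerically: x* = 18.6441, y* = 0.

x* = 18.6441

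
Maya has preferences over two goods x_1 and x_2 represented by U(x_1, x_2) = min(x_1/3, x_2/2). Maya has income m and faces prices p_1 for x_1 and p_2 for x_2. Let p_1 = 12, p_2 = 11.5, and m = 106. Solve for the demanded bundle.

Demand: x_1*(p_1,p_2,m) = 3·m/(3·p_1 + 2·p_2), x_2* = 2·m/(3·p_1 + 2·p_2).
Here 3·12 + 2·11.5 = 59, giving x_1* = 5.3898 and x_2* = 3.5932.

x_1* = 5.3898, x_2* = 3.5932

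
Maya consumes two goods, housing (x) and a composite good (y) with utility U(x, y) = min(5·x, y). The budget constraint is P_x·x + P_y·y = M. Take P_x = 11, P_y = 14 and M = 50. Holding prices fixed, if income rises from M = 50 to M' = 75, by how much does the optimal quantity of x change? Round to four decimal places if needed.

Leontief preferences: the optimum is at the kink where x/1 = y/5, i.e. y = 5·x.
Budget: P_x·x + P_y·5·x = M, so (P_x + 5·P_y)·x = M.
Demand: x*(P_x,P_y,M) = M/(P_x + 5·P_y), y* = 5·M/(P_x + 5·P_y).
Here 11 + 5·14 = 81, giving x* = 0.6173.
At M' = 75: x* = 0.9259. Change: 0.9259 − 0.6173 = 0.3086.

Δx* = 0.3086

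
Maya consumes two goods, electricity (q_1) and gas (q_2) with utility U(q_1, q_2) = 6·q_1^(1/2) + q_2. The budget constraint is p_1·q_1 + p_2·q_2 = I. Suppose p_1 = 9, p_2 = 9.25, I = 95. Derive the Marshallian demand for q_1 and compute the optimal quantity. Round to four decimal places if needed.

Utility is quasi-linear in q_2; the FOC for q_1 is 3/√q_1 = p_1/p_2.
Solve: √q_1 = 3·p_2/p_1, so q_1*(p_1,p_2) = (3·p_2/p_1)², and q_2* = (I − p_1·q_1*)/p_2.
Plugging in: q_1* = (3·9.25/9)² = 9.5069.

q_1* = 9.5069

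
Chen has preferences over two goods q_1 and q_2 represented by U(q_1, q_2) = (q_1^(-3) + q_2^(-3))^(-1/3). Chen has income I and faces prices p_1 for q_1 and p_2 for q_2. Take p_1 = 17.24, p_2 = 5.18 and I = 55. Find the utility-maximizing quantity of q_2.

Numerically q_2/q_1 = 1.350678, so q_1* = 55/(17.24 + 5.18·1.350678) = 2.2693 and q_2* = 1.350678·2.2693 = 3.0651.

q_2* = 3.0651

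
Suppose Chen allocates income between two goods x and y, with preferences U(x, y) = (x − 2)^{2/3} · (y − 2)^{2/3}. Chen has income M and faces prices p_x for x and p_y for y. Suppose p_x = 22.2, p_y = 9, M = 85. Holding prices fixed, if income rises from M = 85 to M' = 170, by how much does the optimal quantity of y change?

Δy* = 4.7222

This is Cobb-Douglas in (x−2, y−2): tangency gives 2/3·p_y·(y−2) = 2/3·p_x·(x−2).
Substituting into the budget: x* = 2 + 0.5·(M − 2·p_x − 2·p_y)/p_x, and y* = 2 + 0.5·(…)/p_y.
Discretionary income = 85 − 2·22.2 − 2·9 = 22.6; y* = 2 + 0.5·22.6/9 = 3.2556.
At M' = 170: y* = 7.9778. Change: 7.9778 − 3.2556 = 4.7222.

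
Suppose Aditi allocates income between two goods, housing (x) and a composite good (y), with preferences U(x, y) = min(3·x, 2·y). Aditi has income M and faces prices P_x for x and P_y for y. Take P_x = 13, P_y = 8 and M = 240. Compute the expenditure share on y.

share on y = 0.48

Leontief preferences: the optimum is at the kink where x/2 = y/3, i.e. y = (3/2)·x.
Budget: P_x·x + P_y·(3/2)·x = M, so (2·P_x + 3·P_y)·x = 2·M.
Demand: x*(P_x,P_y,M) = 2·M/(2·P_x + 3·P_y), y* = 3·M/(2·P_x + 3·P_y).
Here 2·13 + 3·8 = 50, giving x* = 9.6 and y* = 14.4.
Expenditure on y: 8·14.4 = 115.2; share = 0.48.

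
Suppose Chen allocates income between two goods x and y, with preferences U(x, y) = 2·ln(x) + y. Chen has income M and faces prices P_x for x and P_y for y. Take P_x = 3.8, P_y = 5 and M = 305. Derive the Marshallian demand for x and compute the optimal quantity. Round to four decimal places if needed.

MU_x = 2/x, MU_y = 1. Tangency: 2/x = P_x/P_y.
So x*(P_x,P_y) = 2·P_y/P_x, independent of income; and y* = (M − 2·P_y)/P_y.
At the given prices: x* = 2·5/3.8 = 2.6316.

x* = 2.6316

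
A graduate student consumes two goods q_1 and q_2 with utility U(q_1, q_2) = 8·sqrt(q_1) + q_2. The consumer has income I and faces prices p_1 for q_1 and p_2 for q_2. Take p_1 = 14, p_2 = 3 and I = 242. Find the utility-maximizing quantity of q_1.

q_1* = 0.7347

Set MRS = p_1/p_2: 4·q_1^(−1/2) = p_1/p_2.
Solve: √q_1 = 4·p_2/p_1, so q_1*(p_1,p_2) = (4·p_2/p_1)², and q_2* = (I − p_1·q_1*)/p_2.
Plugging in: q_1* = (4·3/14)² = 0.7347.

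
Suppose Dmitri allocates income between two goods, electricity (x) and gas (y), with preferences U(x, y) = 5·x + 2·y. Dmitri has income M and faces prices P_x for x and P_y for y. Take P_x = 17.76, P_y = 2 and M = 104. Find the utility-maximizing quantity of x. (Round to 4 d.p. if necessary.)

y gives more utility per dollar, so spend all income on y: y* = M/P_y, x* = 0.
Numerically: x* = 0, y* = 52.

x* = 0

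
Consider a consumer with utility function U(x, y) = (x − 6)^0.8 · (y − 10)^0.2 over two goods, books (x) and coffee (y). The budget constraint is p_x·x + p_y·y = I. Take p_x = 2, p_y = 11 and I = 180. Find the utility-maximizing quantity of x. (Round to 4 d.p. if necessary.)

x* = 29.2

After buying the subsistence bundle (6, 10), a share 0.8 of the remaining income goes to x: x* = 6 + 0.8·(I − 6p_x − 10p_y)/p_x.
Discretionary income = 180 − 6·2 − 10·11 = 58; x* = 6 + 0.8·58/2 = 29.2.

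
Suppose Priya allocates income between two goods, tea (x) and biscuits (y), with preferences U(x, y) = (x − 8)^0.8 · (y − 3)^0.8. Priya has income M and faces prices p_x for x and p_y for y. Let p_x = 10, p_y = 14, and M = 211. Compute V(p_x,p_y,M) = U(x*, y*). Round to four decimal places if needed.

MRS = (y−3)/(x−8). Tangency with p_x/p_y gives y−3 = (p_x/p_y)·(x−8).
Substituting into the budget: x* = 8 + 0.5·(M − 8·p_x − 3·p_y)/p_x, and y* = 3 + 0.5·(…)/p_y.
Discretionary income = 211 − 8·10 − 3·14 = 89; x* = 8 + 0.5·89/10 = 12.45; y* = 3 + 0.5·89/14 = 6.1786.
Utility at the optimum: U(12.45, 6.1786) = 8.3267.

V = 8.3267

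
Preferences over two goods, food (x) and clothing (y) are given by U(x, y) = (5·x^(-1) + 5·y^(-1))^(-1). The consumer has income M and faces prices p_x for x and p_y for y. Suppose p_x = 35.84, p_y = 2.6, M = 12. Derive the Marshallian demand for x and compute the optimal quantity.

From the CES first-order condition, (y/x)^(2) = p_x/p_y.
Hence y/x = (p_x/p_y)^(1/(2)), i.e. raised to the 0.5 power.
With the ratio pinned down, the budget gives x* = M/(p_x + p_y·(y/x)) and y* = (y/x)·x*.
Numerically y/x = 3.712764, so x* = 12/(35.84 + 2.6·3.712764) = 0.2638.

x* = 0.2638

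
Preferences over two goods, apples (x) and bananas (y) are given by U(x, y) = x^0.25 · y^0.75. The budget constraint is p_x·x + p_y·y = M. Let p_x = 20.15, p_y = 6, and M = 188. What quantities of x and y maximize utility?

x* = 2.3325, y* = 23.5

The MRS is (1/3)·y/x. Set MRS = p_x/p_y.
So 0.25·p_y·y = 0.75·p_x·x; combined with the budget, a share 0.25 of income goes to x.
Demand: x*(p_x,p_y,M) = 0.25·M/p_x and y* = 0.75·M/p_y.
At p_x=20.15, p_y=6, M=188: x* = 0.25·188/20.15 = 2.3325, y* = 23.5.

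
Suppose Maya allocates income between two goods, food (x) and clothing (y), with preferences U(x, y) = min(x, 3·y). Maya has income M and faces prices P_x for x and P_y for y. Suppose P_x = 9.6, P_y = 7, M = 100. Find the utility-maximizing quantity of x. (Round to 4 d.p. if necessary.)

Leontief preferences: the optimum is at the kink where x/3 = y/1, i.e. y = (1/3)·x.
Budget: P_x·x + P_y·(1/3)·x = M, so (3·P_x + P_y)·x = 3·M.
Demand: x*(P_x,P_y,M) = 3·M/(3·P_x + P_y), y* = M/(3·P_x + P_y).
Here 3·9.6 + 7 = 35.8, giving x* = 8.3799.

x* = 8.3799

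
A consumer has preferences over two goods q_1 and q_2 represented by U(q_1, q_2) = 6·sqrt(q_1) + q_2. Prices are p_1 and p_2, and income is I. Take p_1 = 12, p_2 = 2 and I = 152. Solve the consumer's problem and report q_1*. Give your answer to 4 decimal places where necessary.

Plugging in: q_1* = (3·2/12)² = 0.25.

q_1* = 0.25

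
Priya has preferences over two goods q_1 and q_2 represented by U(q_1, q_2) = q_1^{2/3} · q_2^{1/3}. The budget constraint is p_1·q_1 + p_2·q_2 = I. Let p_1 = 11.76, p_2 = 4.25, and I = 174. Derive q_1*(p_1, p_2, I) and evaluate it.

q_1* = 9.8639

The MRS is 2·q_2/q_1. Set MRS = p_1/p_2.
Rearranging, p_2·q_2 = (1/2)·p_1·q_1. Substituting into the budget gives p_1·q_1·(1 + (1/2)) = I.
Demand: q_1*(p_1,p_2,I) = 2/3·I/p_1 and q_2* = 1/3·I/p_2.
At p_1=11.76, p_2=4.25, I=174: q_1* = 2/3·174/11.76 = 9.8639.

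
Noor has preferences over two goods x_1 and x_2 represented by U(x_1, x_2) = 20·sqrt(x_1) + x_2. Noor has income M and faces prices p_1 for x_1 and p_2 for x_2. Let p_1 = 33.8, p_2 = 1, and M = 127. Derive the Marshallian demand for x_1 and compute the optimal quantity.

x_1* = 0.0875

Set MRS = p_1/p_2: 10·x_1^(−1/2) = p_1/p_2.
Solve: √x_1 = 10·p_2/p_1, so x_1*(p_1,p_2) = (10·p_2/p_1)², and x_2* = (M − p_1·x_1*)/p_2.
Plugging in: x_1* = (10·1/33.8)² = 0.0875.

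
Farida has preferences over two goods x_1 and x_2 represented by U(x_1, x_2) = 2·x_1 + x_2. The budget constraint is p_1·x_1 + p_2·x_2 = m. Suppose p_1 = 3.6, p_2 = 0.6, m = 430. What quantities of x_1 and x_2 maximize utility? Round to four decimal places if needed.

Numerically: x_1* = 0, x_2* = 716.6667.

x_1* = 0, x_2* = 716.6667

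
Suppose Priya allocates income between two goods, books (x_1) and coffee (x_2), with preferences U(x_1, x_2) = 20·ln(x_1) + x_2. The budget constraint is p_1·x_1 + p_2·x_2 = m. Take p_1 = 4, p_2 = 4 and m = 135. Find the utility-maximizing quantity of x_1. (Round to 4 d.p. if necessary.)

x_1* = 20

Set MRS = p_1/p_2: (20/x_1)/1 = p_1/p_2.
So x_1*(p_1,p_2) = 20·p_2/p_1, independent of income; and x_2* = (m − 20·p_2)/p_2.
At the given prices: x_1* = 20·4/4 = 20.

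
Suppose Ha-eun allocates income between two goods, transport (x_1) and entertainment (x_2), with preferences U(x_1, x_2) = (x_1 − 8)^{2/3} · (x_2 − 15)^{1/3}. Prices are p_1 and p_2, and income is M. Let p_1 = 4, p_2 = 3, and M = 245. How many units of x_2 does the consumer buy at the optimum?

MRS = 2·(x_2−15)/(x_1−8). Tangency with p_1/p_2 gives x_2−15 = (1/2)·(p_1/p_2)·(x_1−8).
Substituting into the budget: x_1* = 8 + 2/3·(M − 8·p_1 − 15·p_2)/p_1, and x_2* = 15 + 1/3·(…)/p_2.
Discretionary income = 245 − 8·4 − 15·3 = 168; x_2* = 15 + 1/3·168/3 = 33.6667.

x_2* = 33.6667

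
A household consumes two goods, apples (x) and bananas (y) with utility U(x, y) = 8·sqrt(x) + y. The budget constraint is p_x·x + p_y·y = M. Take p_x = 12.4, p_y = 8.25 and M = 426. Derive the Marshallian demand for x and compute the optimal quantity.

x* = 7.0825

MU_x = 4/√x, MU_y = 1. Tangency: 4/√x = p_x/p_y.
Solve: √x = 4·p_y/p_x, so x*(p_x,p_y) = (4·p_y/p_x)², and y* = (M − p_x·x*)/p_y.
Plugging in: x* = (4·8.25/12.4)² = 7.0825.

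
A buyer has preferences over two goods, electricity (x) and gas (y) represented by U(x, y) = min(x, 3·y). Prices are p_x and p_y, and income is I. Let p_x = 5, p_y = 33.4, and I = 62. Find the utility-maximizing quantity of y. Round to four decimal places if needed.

y* = 1.281

Leontief preferences: the optimum is at the kink where x/3 = y/1, i.e. y = (1/3)·x.
Budget: p_x·x + p_y·(1/3)·x = I, so (3·p_x + p_y)·x = 3·I.
Demand: x*(p_x,p_y,I) = 3·I/(3·p_x + p_y), y* = I/(3·p_x + p_y).
Here 3·5 + 33.4 = 48.4, giving y* = 1.281.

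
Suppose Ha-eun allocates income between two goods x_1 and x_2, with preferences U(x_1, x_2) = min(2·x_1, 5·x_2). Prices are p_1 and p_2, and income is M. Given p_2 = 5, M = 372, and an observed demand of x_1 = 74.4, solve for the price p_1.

p_1 = 3

Leontief preferences: the optimum is at the kink where x_1/5 = x_2/2, i.e. x_2 = (2/5)·x_1.
Budget: p_1·x_1 + p_2·(2/5)·x_1 = M, so (5·p_1 + 2·p_2)·x_1 = 5·M.
Demand: x_1*(p_1,p_2,M) = 5·M/(5·p_1 + 2·p_2), x_2* = 2·M/(5·p_1 + 2·p_2).
Set x_1* = 74.4 in the demand function and solve for p_1: p_1 = 3.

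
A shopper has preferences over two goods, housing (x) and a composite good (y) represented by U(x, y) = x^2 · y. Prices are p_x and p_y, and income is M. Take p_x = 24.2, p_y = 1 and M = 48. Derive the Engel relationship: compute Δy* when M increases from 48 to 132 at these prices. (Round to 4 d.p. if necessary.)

Demand: x*(p_x,p_y,M) = 2/3·M/p_x and y* = 1/3·M/p_y.
At p_x=24.2, p_y=1, M=48: y* = 1/3·48/1 = 16.
At M' = 132: y* = 44. Change: 44 − 16 = 28.

Δy* = 28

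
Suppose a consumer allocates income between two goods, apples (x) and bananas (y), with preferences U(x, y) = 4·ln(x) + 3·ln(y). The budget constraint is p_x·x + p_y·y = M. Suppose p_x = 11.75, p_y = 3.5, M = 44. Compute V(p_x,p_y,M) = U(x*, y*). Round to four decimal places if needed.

V = 8.0953

Demand: x*(p_x,p_y,M) = 4/7·M/p_x and y* = 3/7·M/p_y.
At p_x=11.75, p_y=3.5, M=44: x* = 4/7·44/11.75 = 2.1398, y* = 5.3878.
Utility at the optimum: U(2.1398, 5.3878) = 8.0953.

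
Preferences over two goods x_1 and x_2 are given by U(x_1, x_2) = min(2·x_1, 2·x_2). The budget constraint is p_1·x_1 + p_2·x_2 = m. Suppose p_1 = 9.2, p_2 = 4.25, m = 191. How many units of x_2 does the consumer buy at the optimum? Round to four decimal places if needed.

x_2* = 14.2007

Leontief preferences: the optimum is at the kink where x_1/2 = x_2/2, i.e. x_2 = x_1.
Budget: p_1·x_1 + p_2·x_1 = m, so (2·p_1 + 2·p_2)·x_1 = 2·m.
Demand: x_1*(p_1,p_2,m) = 2·m/(2·p_1 + 2·p_2), x_2* = 2·m/(2·p_1 + 2·p_2).
Here 2·9.2 + 2·4.25 = 26.9, giving x_2* = 14.2007.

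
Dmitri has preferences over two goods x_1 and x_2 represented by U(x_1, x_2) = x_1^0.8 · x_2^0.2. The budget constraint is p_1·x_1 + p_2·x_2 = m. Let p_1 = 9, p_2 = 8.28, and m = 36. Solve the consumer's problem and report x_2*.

The MRS is 4·x_2/x_1. Set MRS = p_1/p_2.
So 0.8·p_2·x_2 = 0.2·p_1·x_1; combined with the budget, a share 0.8 of income goes to x_1.
Demand: x_1*(p_1,p_2,m) = 0.8·m/p_1 and x_2* = 0.2·m/p_2.
At p_1=9, p_2=8.28, m=36: x_2* = 0.2·36/8.28 = 0.8696.

x_2* = 0.8696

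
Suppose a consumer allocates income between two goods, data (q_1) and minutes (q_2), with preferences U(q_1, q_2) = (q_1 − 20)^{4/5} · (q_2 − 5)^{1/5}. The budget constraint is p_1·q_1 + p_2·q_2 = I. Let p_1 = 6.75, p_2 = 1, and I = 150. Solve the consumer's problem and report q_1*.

MRS = 4·(q_2−5)/(q_1−20). Tangency with p_1/p_2 gives q_2−5 = (1/4)·(p_1/p_2)·(q_1−20).
Substituting into the budget: q_1* = 20 + 0.8·(I − 20·p_1 − 5·p_2)/p_1, and q_2* = 5 + 0.2·(…)/p_2.
Discretionary income = 150 − 20·6.75 − 5·1 = 10; q_1* = 20 + 0.8·10/6.75 = 21.1852.

q_1* = 21.1852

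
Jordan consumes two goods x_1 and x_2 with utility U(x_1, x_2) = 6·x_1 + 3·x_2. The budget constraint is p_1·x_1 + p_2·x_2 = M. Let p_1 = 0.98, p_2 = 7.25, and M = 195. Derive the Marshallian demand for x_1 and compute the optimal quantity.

x_1* = 198.9796

Perfect substitutes: compare marginal utility per dollar. 6/p_1 vs 3/p_2 → 6.1224 vs 0.4138.
x_1 gives more utility per dollar, so spend all income on x_1: x_1* = M/p_1, x_2* = 0.
Numerically: x_1* = 198.9796, x_2* = 0.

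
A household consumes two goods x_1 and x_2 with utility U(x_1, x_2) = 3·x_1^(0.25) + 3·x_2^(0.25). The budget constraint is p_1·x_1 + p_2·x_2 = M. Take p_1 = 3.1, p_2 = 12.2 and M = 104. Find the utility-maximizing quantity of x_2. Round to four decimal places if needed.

x_2* = 3.3056

From the CES first-order condition, (x_2/x_1)^(0.75) = p_1/p_2.
Solve for the ratio: x_2/x_1 = [p_1/p_2]^(4/3).
Substitute x_2 = (x_2/x_1)·x_1 into the budget: x_1* = M/(p_1 + p_2·(x_2/x_1)).
Numerically x_2/x_1 = 0.160942, so x_1* = 104/(3.1 + 12.2·0.160942) = 20.5392 and x_2* = 0.160942·20.5392 = 3.3056.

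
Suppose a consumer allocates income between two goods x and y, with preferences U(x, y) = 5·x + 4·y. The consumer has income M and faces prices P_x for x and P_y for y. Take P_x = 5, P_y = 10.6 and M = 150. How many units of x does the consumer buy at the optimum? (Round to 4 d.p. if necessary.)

x* = 30

x gives more utility per dollar, so spend all income on x: x* = M/P_x, y* = 0.
Numerically: x* = 30, y* = 0.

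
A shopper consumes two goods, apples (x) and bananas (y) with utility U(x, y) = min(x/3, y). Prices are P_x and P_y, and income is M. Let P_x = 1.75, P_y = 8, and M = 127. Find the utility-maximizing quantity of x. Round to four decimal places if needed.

Leontief preferences: the optimum is at the kink where x/3 = y/1, i.e. y = (1/3)·x.
Budget: P_x·x + P_y·(1/3)·x = M, so (3·P_x + P_y)·x = 3·M.
Demand: x*(P_x,P_y,M) = 3·M/(3·P_x + P_y), y* = M/(3·P_x + P_y).
Here 3·1.75 + 8 = 13.25, giving x* = 28.7547.

x* = 28.7547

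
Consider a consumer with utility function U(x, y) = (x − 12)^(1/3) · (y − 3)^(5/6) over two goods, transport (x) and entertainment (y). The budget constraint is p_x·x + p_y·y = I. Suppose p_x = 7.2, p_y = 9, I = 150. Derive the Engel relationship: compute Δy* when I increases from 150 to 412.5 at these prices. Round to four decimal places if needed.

Let x' = x−12, y' = y−3. MRS = (2/5)·y'/x' = p_x/p_y.
After buying the subsistence bundle (12, 3), a share 2/7 of the remaining income goes to x: x* = 12 + 2/7·(I − 12p_x − 3p_y)/p_x.
Discretionary income = 150 − 12·7.2 − 3·9 = 36.6; y* = 3 + 5/7·36.6/9 = 5.9048.
At I' = 412.5: y* = 26.7381. Change: 26.7381 − 5.9048 = 20.8333.

Δy* = 20.8333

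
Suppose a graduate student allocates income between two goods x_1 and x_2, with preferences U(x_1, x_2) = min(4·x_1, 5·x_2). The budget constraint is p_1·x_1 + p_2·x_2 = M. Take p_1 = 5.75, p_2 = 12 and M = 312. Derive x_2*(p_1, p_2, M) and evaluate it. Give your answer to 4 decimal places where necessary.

With perfect complements, no substitution: consume in ratio x_1:x_2 = 5:4.
Budget: p_1·x_1 + p_2·(4/5)·x_1 = M, so (5·p_1 + 4·p_2)·x_1 = 5·M.
Demand: x_1*(p_1,p_2,M) = 5·M/(5·p_1 + 4·p_2), x_2* = 4·M/(5·p_1 + 4·p_2).
Here 5·5.75 + 4·12 = 76.75, giving x_2* = 16.2606.

x_2* = 16.2606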